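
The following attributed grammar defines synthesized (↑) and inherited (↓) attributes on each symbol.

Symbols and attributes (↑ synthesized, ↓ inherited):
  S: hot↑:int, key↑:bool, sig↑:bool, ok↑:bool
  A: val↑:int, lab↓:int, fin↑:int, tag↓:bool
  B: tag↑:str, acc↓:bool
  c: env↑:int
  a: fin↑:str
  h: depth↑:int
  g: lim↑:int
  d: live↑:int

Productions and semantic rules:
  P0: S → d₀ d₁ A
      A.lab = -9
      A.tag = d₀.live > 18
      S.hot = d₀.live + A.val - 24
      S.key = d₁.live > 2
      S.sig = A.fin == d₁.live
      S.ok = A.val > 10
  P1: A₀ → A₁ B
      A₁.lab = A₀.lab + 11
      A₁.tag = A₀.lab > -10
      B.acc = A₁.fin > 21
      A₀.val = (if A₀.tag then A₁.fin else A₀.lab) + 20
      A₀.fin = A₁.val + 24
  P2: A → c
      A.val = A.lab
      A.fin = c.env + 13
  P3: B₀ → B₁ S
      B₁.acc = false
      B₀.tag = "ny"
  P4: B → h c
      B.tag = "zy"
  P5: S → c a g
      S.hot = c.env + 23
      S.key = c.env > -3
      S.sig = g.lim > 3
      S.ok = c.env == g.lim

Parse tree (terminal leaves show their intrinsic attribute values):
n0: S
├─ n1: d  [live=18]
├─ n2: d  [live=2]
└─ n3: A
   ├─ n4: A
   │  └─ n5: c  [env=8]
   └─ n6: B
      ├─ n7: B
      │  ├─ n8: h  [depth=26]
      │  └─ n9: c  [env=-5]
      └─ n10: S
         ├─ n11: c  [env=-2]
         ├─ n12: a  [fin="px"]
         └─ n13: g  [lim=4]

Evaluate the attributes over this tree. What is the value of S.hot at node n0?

5

1. n1.live = 18  [terminal]
2. n2.live = 2  [terminal]
3. n3.lab = -9  [-9]
4. n3.tag = false  [d₀.live > 18]
5. n4.lab = 2  [A₀.lab + 11]
6. n4.tag = true  [A₀.lab > -10]
7. n5.env = 8  [terminal]
8. n4.val = 2  [A.lab]
9. n4.fin = 21  [c.env + 13]
10. n6.acc = false  [A₁.fin > 21]
11. n7.acc = false  [false]
12. n8.depth = 26  [terminal]
13. n9.env = -5  [terminal]
14. n7.tag = "zy"  ["zy"]
15. n11.env = -2  [terminal]
16. n12.fin = "px"  [terminal]
17. n13.lim = 4  [terminal]
18. n10.hot = 21  [c.env + 23]
19. n10.key = true  [c.env > -3]
20. n10.sig = true  [g.lim > 3]
21. n10.ok = false  [c.env == g.lim]
22. n6.tag = "ny"  ["ny"]
23. n3.val = 11  [(if A₀.tag then A₁.fin else A₀.lab) + 20]
24. n3.fin = 26  [A₁.val + 24]
25. n0.hot = 5  [d₀.live + A.val - 24]
26. n0.key = false  [d₁.live > 2]
27. n0.sig = false  [A.fin == d₁.live]
28. n0.ok = true  [A.val > 10]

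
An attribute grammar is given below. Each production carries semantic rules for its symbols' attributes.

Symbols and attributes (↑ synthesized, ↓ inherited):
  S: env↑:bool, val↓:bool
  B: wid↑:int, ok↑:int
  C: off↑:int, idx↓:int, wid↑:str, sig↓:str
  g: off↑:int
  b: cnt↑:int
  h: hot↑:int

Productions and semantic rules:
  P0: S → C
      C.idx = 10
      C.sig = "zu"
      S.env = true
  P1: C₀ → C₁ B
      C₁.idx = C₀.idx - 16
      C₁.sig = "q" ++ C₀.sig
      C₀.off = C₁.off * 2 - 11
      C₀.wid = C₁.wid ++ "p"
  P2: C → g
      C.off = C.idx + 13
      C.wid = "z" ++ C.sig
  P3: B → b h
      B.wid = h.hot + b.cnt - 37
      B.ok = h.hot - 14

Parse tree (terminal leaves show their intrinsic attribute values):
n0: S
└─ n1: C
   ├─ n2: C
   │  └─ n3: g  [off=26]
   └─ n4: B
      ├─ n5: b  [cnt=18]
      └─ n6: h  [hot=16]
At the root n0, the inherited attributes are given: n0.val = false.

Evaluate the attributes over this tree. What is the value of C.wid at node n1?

"zqzup"

1. n0.val = false  [given at root]
2. n1.idx = 10  [10]
3. n1.sig = "zu"  ["zu"]
4. n2.idx = -6  [C₀.idx - 16]
5. n2.sig = "qzu"  ["q" ++ C₀.sig]
6. n3.off = 26  [terminal]
7. n2.off = 7  [C.idx + 13]
8. n2.wid = "zqzu"  ["z" ++ C.sig]
9. n5.cnt = 18  [terminal]
10. n6.hot = 16  [terminal]
11. n4.wid = -3  [h.hot + b.cnt - 37]
12. n4.ok = 2  [h.hot - 14]
13. n1.off = 3  [C₁.off * 2 - 11]
14. n1.wid = "zqzup"  [C₁.wid ++ "p"]
15. n0.env = true  [true]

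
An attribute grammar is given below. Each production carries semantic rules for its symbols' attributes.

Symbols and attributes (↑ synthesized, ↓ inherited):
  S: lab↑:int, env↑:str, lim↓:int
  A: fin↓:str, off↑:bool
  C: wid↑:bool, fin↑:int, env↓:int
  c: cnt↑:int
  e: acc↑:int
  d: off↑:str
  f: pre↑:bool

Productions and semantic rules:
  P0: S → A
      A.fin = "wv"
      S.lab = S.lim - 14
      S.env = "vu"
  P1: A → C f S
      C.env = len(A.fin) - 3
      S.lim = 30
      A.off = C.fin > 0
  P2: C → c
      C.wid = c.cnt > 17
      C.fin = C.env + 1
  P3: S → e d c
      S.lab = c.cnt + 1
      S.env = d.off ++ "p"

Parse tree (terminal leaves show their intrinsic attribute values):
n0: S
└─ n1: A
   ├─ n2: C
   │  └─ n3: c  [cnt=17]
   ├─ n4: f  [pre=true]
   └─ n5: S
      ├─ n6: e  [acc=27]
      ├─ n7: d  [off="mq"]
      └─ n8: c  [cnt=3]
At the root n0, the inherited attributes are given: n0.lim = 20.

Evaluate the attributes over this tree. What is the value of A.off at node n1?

1. n0.lim = 20  [given at root]
2. n1.fin = "wv"  ["wv"]
3. n2.env = -1  [len(A.fin) - 3]
4. n3.cnt = 17  [terminal]
5. n2.wid = false  [c.cnt > 17]
6. n2.fin = 0  [C.env + 1]
7. n4.pre = true  [terminal]
8. n5.lim = 30  [30]
9. n6.acc = 27  [terminal]
10. n7.off = "mq"  [terminal]
11. n8.cnt = 3  [terminal]
12. n5.lab = 4  [c.cnt + 1]
13. n5.env = "mqp"  [d.off ++ "p"]
14. n1.off = false  [C.fin > 0]
15. n0.lab = 6  [S.lim - 14]
16. n0.env = "vu"  ["vu"]

false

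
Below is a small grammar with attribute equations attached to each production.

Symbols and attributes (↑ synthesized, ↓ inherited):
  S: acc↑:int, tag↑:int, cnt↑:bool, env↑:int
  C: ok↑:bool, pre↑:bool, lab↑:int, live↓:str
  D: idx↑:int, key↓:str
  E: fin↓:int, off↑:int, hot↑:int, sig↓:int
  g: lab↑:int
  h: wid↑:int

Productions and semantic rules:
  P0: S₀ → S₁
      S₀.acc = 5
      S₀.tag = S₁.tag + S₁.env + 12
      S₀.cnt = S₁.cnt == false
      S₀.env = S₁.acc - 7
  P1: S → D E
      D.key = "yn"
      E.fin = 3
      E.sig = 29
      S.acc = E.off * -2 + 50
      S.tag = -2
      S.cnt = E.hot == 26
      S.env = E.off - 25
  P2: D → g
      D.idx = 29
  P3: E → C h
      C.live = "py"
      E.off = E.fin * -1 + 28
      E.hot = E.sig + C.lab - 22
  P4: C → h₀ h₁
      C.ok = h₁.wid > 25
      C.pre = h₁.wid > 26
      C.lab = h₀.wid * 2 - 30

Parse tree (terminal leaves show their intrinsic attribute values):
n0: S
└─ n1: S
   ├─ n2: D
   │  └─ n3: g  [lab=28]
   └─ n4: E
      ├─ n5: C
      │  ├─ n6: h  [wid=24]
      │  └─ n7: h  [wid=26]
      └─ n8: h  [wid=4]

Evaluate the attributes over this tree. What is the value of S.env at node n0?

1. n2.key = "yn"  ["yn"]
2. n3.lab = 28  [terminal]
3. n2.idx = 29  [29]
4. n4.fin = 3  [3]
5. n4.sig = 29  [29]
6. n5.live = "py"  ["py"]
7. n6.wid = 24  [terminal]
8. n7.wid = 26  [terminal]
9. n5.ok = true  [h₁.wid > 25]
10. n5.pre = false  [h₁.wid > 26]
11. n5.lab = 18  [h₀.wid * 2 - 30]
12. n8.wid = 4  [terminal]
13. n4.off = 25  [E.fin * -1 + 28]
14. n4.hot = 25  [E.sig + C.lab - 22]
15. n1.acc = 0  [E.off * -2 + 50]
16. n1.tag = -2  [-2]
17. n1.cnt = false  [E.hot == 26]
18. n1.env = 0  [E.off - 25]
19. n0.acc = 5  [5]
20. n0.tag = 10  [S₁.tag + S₁.env + 12]
21. n0.cnt = true  [S₁.cnt == false]
22. n0.env = -7  [S₁.acc - 7]

-7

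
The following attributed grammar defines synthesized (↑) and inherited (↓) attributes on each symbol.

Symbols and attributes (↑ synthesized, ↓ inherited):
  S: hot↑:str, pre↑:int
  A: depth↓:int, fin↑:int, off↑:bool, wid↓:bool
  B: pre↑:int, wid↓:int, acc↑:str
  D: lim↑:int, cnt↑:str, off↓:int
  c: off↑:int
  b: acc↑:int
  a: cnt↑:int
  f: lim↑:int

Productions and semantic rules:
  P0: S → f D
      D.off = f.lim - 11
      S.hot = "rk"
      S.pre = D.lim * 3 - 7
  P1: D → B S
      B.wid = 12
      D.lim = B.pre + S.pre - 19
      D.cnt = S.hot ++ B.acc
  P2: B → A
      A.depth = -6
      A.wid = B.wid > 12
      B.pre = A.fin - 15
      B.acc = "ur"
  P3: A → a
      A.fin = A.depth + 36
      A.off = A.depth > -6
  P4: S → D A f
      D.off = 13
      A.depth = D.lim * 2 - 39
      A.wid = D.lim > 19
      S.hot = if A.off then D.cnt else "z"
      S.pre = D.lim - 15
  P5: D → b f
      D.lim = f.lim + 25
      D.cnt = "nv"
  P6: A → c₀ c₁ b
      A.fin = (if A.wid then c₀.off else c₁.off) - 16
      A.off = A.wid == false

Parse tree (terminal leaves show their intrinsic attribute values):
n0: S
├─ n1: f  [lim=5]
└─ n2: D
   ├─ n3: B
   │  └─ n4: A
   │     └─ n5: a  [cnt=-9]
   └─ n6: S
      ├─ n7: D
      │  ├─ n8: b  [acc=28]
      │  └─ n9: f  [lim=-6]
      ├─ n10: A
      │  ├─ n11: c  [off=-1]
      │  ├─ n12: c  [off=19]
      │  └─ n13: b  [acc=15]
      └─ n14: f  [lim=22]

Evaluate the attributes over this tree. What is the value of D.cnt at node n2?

"nvur"

1. n1.lim = 5  [terminal]
2. n2.off = -6  [f.lim - 11]
3. n3.wid = 12  [12]
4. n4.depth = -6  [-6]
5. n4.wid = false  [B.wid > 12]
6. n5.cnt = -9  [terminal]
7. n4.fin = 30  [A.depth + 36]
8. n4.off = false  [A.depth > -6]
9. n3.pre = 15  [A.fin - 15]
10. n3.acc = "ur"  ["ur"]
11. n7.off = 13  [13]
12. n8.acc = 28  [terminal]
13. n9.lim = -6  [terminal]
14. n7.lim = 19  [f.lim + 25]
15. n7.cnt = "nv"  ["nv"]
16. n10.depth = -1  [D.lim * 2 - 39]
17. n10.wid = false  [D.lim > 19]
18. n11.off = -1  [terminal]
19. n12.off = 19  [terminal]
20. n13.acc = 15  [terminal]
21. n10.fin = 3  [(if A.wid then c₀.off else c₁.off) - 16]
22. n10.off = true  [A.wid == false]
23. n14.lim = 22  [terminal]
24. n6.hot = "nv"  [if A.off then D.cnt else "z"]
25. n6.pre = 4  [D.lim - 15]
26. n2.lim = 0  [B.pre + S.pre - 19]
27. n2.cnt = "nvur"  [S.hot ++ B.acc]
28. n0.hot = "rk"  ["rk"]
29. n0.pre = -7  [D.lim * 3 - 7]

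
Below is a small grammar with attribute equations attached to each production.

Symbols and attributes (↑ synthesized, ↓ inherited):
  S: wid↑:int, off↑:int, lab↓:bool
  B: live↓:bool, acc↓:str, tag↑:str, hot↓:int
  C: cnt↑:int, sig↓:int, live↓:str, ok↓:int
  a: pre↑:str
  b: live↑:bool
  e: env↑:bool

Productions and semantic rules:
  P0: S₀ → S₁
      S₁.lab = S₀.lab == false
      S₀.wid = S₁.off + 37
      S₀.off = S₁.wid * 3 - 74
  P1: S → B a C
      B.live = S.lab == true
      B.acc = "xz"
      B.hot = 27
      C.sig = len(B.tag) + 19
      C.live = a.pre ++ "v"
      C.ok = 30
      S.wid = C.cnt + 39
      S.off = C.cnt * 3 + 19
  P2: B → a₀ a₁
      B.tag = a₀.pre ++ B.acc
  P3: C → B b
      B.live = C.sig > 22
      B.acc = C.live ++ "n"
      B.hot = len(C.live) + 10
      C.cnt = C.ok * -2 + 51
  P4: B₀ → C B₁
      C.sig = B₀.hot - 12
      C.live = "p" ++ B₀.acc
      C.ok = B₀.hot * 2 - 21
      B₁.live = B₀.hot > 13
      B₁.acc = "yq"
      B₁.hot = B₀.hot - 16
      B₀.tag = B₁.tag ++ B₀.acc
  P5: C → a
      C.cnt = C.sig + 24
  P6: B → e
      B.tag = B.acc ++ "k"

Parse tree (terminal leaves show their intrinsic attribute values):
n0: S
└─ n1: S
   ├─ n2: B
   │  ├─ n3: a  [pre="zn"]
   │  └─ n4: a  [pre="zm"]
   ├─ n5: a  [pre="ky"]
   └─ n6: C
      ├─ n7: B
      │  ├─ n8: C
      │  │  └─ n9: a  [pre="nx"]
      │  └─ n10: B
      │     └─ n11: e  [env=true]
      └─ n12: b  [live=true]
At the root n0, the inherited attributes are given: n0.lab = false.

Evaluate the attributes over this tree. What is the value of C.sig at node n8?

1. n0.lab = false  [given at root]
2. n1.lab = true  [S₀.lab == false]
3. n2.live = true  [S.lab == true]
4. n2.acc = "xz"  ["xz"]
5. n2.hot = 27  [27]
6. n3.pre = "zn"  [terminal]
7. n4.pre = "zm"  [terminal]
8. n2.tag = "znxz"  [a₀.pre ++ B.acc]
9. n5.pre = "ky"  [terminal]
10. n6.sig = 23  [len(B.tag) + 19]
11. n6.live = "kyv"  [a.pre ++ "v"]
12. n6.ok = 30  [30]
13. n7.live = true  [C.sig > 22]
14. n7.acc = "kyvn"  [C.live ++ "n"]
15. n7.hot = 13  [len(C.live) + 10]
16. n8.sig = 1  [B₀.hot - 12]
17. n8.live = "pkyvn"  ["p" ++ B₀.acc]
18. n8.ok = 5  [B₀.hot * 2 - 21]
19. n9.pre = "nx"  [terminal]
20. n8.cnt = 25  [C.sig + 24]
21. n10.live = false  [B₀.hot > 13]
22. n10.acc = "yq"  ["yq"]
23. n10.hot = -3  [B₀.hot - 16]
24. n11.env = true  [terminal]
25. n10.tag = "yqk"  [B.acc ++ "k"]
26. n7.tag = "yqkkyvn"  [B₁.tag ++ B₀.acc]
27. n12.live = true  [terminal]
28. n6.cnt = -9  [C.ok * -2 + 51]
29. n1.wid = 30  [C.cnt + 39]
30. n1.off = -8  [C.cnt * 3 + 19]
31. n0.wid = 29  [S₁.off + 37]
32. n0.off = 16  [S₁.wid * 3 - 74]

1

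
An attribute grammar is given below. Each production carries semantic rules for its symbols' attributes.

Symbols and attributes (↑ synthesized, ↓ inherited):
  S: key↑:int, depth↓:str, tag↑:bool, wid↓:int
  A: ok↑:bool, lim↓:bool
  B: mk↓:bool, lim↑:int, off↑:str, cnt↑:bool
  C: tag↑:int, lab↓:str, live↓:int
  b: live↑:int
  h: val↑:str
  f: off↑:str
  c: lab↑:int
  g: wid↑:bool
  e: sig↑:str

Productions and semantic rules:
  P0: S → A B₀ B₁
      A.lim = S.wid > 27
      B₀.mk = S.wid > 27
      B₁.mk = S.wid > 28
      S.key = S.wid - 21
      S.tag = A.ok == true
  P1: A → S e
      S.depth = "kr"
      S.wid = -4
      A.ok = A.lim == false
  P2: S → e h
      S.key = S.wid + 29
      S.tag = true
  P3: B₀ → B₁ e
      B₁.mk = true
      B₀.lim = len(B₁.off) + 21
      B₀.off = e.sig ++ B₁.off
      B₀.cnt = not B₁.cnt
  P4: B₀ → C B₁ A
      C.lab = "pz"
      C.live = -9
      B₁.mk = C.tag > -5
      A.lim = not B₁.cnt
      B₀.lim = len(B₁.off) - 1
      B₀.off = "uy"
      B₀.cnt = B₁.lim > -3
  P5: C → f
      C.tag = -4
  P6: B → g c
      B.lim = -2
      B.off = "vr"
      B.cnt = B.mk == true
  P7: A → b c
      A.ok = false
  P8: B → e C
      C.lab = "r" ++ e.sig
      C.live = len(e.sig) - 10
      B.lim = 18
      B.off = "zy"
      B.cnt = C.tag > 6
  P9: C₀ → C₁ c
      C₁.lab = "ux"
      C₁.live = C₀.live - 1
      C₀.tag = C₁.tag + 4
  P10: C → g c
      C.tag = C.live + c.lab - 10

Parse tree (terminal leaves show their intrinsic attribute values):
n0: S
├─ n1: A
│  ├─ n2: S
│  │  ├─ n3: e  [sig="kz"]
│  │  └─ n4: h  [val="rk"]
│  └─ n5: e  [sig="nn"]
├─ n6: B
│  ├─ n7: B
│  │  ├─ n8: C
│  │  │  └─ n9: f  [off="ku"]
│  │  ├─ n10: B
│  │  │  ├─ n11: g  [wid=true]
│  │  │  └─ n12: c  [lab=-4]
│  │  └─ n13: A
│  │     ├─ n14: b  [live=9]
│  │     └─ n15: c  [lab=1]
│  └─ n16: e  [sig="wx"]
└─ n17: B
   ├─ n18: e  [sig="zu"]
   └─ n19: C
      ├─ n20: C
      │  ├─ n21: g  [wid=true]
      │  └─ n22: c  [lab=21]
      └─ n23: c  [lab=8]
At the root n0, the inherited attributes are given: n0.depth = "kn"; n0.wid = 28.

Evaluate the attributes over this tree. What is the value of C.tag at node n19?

6

1. n0.depth = "kn"  [given at root]
2. n0.wid = 28  [given at root]
3. n1.lim = true  [S.wid > 27]
4. n2.depth = "kr"  ["kr"]
5. n2.wid = -4  [-4]
6. n3.sig = "kz"  [terminal]
7. n4.val = "rk"  [terminal]
8. n2.key = 25  [S.wid + 29]
9. n2.tag = true  [true]
10. n5.sig = "nn"  [terminal]
11. n1.ok = false  [A.lim == false]
12. n6.mk = true  [S.wid > 27]
13. n7.mk = true  [true]
14. n8.lab = "pz"  ["pz"]
15. n8.live = -9  [-9]
16. n9.off = "ku"  [terminal]
17. n8.tag = -4  [-4]
18. n10.mk = true  [C.tag > -5]
19. n11.wid = true  [terminal]
20. n12.lab = -4  [terminal]
21. n10.lim = -2  [-2]
22. n10.off = "vr"  ["vr"]
23. n10.cnt = true  [B.mk == true]
24. n13.lim = false  [not B₁.cnt]
25. n14.live = 9  [terminal]
26. n15.lab = 1  [terminal]
27. n13.ok = false  [false]
28. n7.lim = 1  [len(B₁.off) - 1]
29. n7.off = "uy"  ["uy"]
30. n7.cnt = true  [B₁.lim > -3]
31. n16.sig = "wx"  [terminal]
32. n6.lim = 23  [len(B₁.off) + 21]
33. n6.off = "wxuy"  [e.sig ++ B₁.off]
34. n6.cnt = false  [not B₁.cnt]
35. n17.mk = false  [S.wid > 28]
36. n18.sig = "zu"  [terminal]
37. n19.lab = "rzu"  ["r" ++ e.sig]
38. n19.live = -8  [len(e.sig) - 10]
39. n20.lab = "ux"  ["ux"]
40. n20.live = -9  [C₀.live - 1]
41. n21.wid = true  [terminal]
42. n22.lab = 21  [terminal]
43. n20.tag = 2  [C.live + c.lab - 10]
44. n23.lab = 8  [terminal]
45. n19.tag = 6  [C₁.tag + 4]
46. n17.lim = 18  [18]
47. n17.off = "zy"  ["zy"]
48. n17.cnt = false  [C.tag > 6]
49. n0.key = 7  [S.wid - 21]
50. n0.tag = false  [A.ok == true]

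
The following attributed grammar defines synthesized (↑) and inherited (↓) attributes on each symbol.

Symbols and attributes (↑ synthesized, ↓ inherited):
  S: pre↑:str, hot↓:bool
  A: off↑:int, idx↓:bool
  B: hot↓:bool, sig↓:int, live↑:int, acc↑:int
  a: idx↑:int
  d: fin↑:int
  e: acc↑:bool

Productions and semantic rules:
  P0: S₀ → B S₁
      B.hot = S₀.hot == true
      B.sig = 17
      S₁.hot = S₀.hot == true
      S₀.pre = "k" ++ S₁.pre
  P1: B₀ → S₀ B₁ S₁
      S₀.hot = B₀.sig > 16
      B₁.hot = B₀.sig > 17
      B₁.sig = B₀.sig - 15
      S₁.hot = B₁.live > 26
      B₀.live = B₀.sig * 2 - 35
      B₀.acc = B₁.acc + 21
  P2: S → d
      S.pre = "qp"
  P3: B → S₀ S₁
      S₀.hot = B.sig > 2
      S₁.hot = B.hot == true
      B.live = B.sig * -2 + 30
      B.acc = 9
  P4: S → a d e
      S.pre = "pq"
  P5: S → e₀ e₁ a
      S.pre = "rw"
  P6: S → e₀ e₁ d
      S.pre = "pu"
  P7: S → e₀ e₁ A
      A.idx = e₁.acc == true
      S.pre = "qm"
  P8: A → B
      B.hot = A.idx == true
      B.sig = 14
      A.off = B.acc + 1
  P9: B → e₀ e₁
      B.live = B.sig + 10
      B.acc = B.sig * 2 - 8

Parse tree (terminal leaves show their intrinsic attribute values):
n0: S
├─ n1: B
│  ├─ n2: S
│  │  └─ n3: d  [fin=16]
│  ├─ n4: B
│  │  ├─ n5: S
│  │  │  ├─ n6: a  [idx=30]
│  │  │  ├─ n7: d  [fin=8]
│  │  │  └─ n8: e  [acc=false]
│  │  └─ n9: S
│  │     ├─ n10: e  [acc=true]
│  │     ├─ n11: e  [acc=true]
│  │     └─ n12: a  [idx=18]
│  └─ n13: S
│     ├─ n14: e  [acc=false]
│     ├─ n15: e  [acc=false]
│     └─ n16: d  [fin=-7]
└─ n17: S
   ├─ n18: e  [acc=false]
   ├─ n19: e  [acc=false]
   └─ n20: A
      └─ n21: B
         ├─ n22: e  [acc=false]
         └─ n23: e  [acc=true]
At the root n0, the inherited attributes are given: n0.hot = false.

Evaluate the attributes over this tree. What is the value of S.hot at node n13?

1. n0.hot = false  [given at root]
2. n1.hot = false  [S₀.hot == true]
3. n1.sig = 17  [17]
4. n2.hot = true  [B₀.sig > 16]
5. n3.fin = 16  [terminal]
6. n2.pre = "qp"  ["qp"]
7. n4.hot = false  [B₀.sig > 17]
8. n4.sig = 2  [B₀.sig - 15]
9. n5.hot = false  [B.sig > 2]
10. n6.idx = 30  [terminal]
11. n7.fin = 8  [terminal]
12. n8.acc = false  [terminal]
13. n5.pre = "pq"  ["pq"]
14. n9.hot = false  [B.hot == true]
15. n10.acc = true  [terminal]
16. n11.acc = true  [terminal]
17. n12.idx = 18  [terminal]
18. n9.pre = "rw"  ["rw"]
19. n4.live = 26  [B.sig * -2 + 30]
20. n4.acc = 9  [9]
21. n13.hot = false  [B₁.live > 26]
22. n14.acc = false  [terminal]
23. n15.acc = false  [terminal]
24. n16.fin = -7  [terminal]
25. n13.pre = "pu"  ["pu"]
26. n1.live = -1  [B₀.sig * 2 - 35]
27. n1.acc = 30  [B₁.acc + 21]
28. n17.hot = false  [S₀.hot == true]
29. n18.acc = false  [terminal]
30. n19.acc = false  [terminal]
31. n20.idx = false  [e₁.acc == true]
32. n21.hot = false  [A.idx == true]
33. n21.sig = 14  [14]
34. n22.acc = false  [terminal]
35. n23.acc = true  [terminal]
36. n21.live = 24  [B.sig + 10]
37. n21.acc = 20  [B.sig * 2 - 8]
38. n20.off = 21  [B.acc + 1]
39. n17.pre = "qm"  ["qm"]
40. n0.pre = "kqm"  ["k" ++ S₁.pre]

false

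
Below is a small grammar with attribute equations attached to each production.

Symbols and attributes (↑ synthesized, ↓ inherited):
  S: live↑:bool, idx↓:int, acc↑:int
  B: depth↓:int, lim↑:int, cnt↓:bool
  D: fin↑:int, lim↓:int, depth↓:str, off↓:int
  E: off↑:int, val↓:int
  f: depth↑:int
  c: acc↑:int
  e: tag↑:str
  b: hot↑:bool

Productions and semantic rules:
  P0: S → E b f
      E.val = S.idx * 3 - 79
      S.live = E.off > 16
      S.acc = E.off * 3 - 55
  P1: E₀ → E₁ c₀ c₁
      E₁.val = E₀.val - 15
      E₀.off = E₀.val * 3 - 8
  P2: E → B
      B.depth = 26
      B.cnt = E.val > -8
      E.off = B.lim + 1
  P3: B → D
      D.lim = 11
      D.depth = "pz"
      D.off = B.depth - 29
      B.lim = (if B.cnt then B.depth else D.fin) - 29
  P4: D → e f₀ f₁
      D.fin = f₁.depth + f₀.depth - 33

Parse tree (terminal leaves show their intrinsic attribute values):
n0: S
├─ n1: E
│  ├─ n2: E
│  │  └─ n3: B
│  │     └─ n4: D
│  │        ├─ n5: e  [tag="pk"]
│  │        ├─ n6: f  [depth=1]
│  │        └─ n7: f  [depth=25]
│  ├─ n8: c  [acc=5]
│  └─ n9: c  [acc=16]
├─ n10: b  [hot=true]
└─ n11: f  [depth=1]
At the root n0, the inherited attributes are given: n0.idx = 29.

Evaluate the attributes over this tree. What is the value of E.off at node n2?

-2

1. n0.idx = 29  [given at root]
2. n1.val = 8  [S.idx * 3 - 79]
3. n2.val = -7  [E₀.val - 15]
4. n3.depth = 26  [26]
5. n3.cnt = true  [E.val > -8]
6. n4.lim = 11  [11]
7. n4.depth = "pz"  ["pz"]
8. n4.off = -3  [B.depth - 29]
9. n5.tag = "pk"  [terminal]
10. n6.depth = 1  [terminal]
11. n7.depth = 25  [terminal]
12. n4.fin = -7  [f₁.depth + f₀.depth - 33]
13. n3.lim = -3  [(if B.cnt then B.depth else D.fin) - 29]
14. n2.off = -2  [B.lim + 1]
15. n8.acc = 5  [terminal]
16. n9.acc = 16  [terminal]
17. n1.off = 16  [E₀.val * 3 - 8]
18. n10.hot = true  [terminal]
19. n11.depth = 1  [terminal]
20. n0.live = false  [E.off > 16]
21. n0.acc = -7  [E.off * 3 - 55]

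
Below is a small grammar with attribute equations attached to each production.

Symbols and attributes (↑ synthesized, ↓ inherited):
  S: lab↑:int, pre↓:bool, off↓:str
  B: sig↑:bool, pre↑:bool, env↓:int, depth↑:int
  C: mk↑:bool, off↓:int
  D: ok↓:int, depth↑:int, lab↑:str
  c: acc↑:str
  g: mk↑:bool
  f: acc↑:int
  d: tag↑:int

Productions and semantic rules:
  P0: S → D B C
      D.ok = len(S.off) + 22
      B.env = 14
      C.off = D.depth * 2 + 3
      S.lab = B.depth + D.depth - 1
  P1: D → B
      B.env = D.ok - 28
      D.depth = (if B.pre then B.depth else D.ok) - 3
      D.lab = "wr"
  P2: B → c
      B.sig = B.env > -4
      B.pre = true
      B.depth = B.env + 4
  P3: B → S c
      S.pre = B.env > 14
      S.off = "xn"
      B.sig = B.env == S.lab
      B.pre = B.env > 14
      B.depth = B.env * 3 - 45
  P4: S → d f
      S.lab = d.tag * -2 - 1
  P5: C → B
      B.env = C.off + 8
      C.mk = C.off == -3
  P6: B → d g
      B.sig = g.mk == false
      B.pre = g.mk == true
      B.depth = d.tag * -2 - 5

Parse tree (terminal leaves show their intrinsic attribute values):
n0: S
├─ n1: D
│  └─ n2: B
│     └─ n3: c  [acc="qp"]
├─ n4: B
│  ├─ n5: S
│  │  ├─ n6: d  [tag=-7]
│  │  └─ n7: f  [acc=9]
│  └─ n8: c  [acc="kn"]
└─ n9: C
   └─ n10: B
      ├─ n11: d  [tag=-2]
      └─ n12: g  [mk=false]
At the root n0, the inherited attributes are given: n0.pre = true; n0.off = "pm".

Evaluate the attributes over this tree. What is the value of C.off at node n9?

-3

1. n0.pre = true  [given at root]
2. n0.off = "pm"  [given at root]
3. n1.ok = 24  [len(S.off) + 22]
4. n2.env = -4  [D.ok - 28]
5. n3.acc = "qp"  [terminal]
6. n2.sig = false  [B.env > -4]
7. n2.pre = true  [true]
8. n2.depth = 0  [B.env + 4]
9. n1.depth = -3  [(if B.pre then B.depth else D.ok) - 3]
10. n1.lab = "wr"  ["wr"]
11. n4.env = 14  [14]
12. n5.pre = false  [B.env > 14]
13. n5.off = "xn"  ["xn"]
14. n6.tag = -7  [terminal]
15. n7.acc = 9  [terminal]
16. n5.lab = 13  [d.tag * -2 - 1]
17. n8.acc = "kn"  [terminal]
18. n4.sig = false  [B.env == S.lab]
19. n4.pre = false  [B.env > 14]
20. n4.depth = -3  [B.env * 3 - 45]
21. n9.off = -3  [D.depth * 2 + 3]
22. n10.env = 5  [C.off + 8]
23. n11.tag = -2  [terminal]
24. n12.mk = false  [terminal]
25. n10.sig = true  [g.mk == false]
26. n10.pre = false  [g.mk == true]
27. n10.depth = -1  [d.tag * -2 - 5]
28. n9.mk = true  [C.off == -3]
29. n0.lab = -7  [B.depth + D.depth - 1]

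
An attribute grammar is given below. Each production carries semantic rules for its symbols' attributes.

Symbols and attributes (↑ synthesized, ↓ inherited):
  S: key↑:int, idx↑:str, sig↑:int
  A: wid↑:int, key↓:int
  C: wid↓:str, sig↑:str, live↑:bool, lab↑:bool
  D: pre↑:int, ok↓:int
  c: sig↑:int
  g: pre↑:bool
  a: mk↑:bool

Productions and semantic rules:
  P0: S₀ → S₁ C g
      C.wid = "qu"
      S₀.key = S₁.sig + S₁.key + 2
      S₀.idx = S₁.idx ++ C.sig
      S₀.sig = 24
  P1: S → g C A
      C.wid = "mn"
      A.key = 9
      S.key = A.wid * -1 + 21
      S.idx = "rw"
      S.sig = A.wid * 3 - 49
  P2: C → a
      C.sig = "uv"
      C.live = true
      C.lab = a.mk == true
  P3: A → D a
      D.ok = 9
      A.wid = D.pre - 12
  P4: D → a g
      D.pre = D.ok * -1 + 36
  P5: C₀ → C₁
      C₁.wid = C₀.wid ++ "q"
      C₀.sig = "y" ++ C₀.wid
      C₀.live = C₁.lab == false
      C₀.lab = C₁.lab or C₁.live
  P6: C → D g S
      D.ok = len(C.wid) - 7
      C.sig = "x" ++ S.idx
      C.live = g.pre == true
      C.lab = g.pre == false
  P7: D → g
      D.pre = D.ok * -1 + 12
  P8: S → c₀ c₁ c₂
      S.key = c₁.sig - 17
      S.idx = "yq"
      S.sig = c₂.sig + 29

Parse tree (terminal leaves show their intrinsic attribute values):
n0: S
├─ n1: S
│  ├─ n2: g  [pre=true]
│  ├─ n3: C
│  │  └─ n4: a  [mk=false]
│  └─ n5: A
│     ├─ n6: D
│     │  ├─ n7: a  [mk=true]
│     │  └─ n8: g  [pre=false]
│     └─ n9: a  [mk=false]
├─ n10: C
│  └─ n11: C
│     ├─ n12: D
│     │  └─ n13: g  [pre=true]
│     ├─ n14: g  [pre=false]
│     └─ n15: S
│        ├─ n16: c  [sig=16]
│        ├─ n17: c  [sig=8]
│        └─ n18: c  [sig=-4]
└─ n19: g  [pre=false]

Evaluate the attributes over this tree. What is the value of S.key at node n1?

1. n2.pre = true  [terminal]
2. n3.wid = "mn"  ["mn"]
3. n4.mk = false  [terminal]
4. n3.sig = "uv"  ["uv"]
5. n3.live = true  [true]
6. n3.lab = false  [a.mk == true]
7. n5.key = 9  [9]
8. n6.ok = 9  [9]
9. n7.mk = true  [terminal]
10. n8.pre = false  [terminal]
11. n6.pre = 27  [D.ok * -1 + 36]
12. n9.mk = false  [terminal]
13. n5.wid = 15  [D.pre - 12]
14. n1.key = 6  [A.wid * -1 + 21]
15. n1.idx = "rw"  ["rw"]
16. n1.sig = -4  [A.wid * 3 - 49]
17. n10.wid = "qu"  ["qu"]
18. n11.wid = "quq"  [C₀.wid ++ "q"]
19. n12.ok = -4  [len(C.wid) - 7]
20. n13.pre = true  [terminal]
21. n12.pre = 16  [D.ok * -1 + 12]
22. n14.pre = false  [terminal]
23. n16.sig = 16  [terminal]
24. n17.sig = 8  [terminal]
25. n18.sig = -4  [terminal]
26. n15.key = -9  [c₁.sig - 17]
27. n15.idx = "yq"  ["yq"]
28. n15.sig = 25  [c₂.sig + 29]
29. n11.sig = "xyq"  ["x" ++ S.idx]
30. n11.live = false  [g.pre == true]
31. n11.lab = true  [g.pre == false]
32. n10.sig = "yqu"  ["y" ++ C₀.wid]
33. n10.live = false  [C₁.lab == false]
34. n10.lab = true  [C₁.lab or C₁.live]
35. n19.pre = false  [terminal]
36. n0.key = 4  [S₁.sig + S₁.key + 2]
37. n0.idx = "rwyqu"  [S₁.idx ++ C.sig]
38. n0.sig = 24  [24]

6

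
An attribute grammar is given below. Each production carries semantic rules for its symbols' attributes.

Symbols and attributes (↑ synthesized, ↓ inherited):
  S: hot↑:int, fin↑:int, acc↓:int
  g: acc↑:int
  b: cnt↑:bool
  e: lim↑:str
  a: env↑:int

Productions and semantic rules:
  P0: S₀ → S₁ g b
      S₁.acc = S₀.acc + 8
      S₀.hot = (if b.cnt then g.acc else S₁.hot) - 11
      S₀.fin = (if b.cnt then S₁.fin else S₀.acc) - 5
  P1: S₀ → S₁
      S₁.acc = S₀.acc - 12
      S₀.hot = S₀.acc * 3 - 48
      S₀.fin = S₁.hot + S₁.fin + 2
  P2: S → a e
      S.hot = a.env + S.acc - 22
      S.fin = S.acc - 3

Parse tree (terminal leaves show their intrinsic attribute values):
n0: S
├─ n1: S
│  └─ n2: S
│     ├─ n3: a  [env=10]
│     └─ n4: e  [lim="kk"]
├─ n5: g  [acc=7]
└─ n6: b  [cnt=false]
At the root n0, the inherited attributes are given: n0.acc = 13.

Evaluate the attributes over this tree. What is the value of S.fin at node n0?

8

1. n0.acc = 13  [given at root]
2. n1.acc = 21  [S₀.acc + 8]
3. n2.acc = 9  [S₀.acc - 12]
4. n3.env = 10  [terminal]
5. n4.lim = "kk"  [terminal]
6. n2.hot = -3  [a.env + S.acc - 22]
7. n2.fin = 6  [S.acc - 3]
8. n1.hot = 15  [S₀.acc * 3 - 48]
9. n1.fin = 5  [S₁.hot + S₁.fin + 2]
10. n5.acc = 7  [terminal]
11. n6.cnt = false  [terminal]
12. n0.hot = 4  [(if b.cnt then g.acc else S₁.hot) - 11]
13. n0.fin = 8  [(if b.cnt then S₁.fin else S₀.acc) - 5]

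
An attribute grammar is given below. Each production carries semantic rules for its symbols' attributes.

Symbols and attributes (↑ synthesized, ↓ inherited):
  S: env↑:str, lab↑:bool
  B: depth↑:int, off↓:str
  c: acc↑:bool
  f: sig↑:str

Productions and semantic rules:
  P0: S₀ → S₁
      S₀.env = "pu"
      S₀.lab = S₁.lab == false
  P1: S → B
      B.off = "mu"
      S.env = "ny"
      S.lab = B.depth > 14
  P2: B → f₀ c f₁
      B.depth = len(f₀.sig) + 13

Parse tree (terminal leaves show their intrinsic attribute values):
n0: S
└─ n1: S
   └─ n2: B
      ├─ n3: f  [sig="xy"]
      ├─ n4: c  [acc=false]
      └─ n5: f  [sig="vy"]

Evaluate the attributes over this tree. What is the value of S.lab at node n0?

false

1. n2.off = "mu"  ["mu"]
2. n3.sig = "xy"  [terminal]
3. n4.acc = false  [terminal]
4. n5.sig = "vy"  [terminal]
5. n2.depth = 15  [len(f₀.sig) + 13]
6. n1.env = "ny"  ["ny"]
7. n1.lab = true  [B.depth > 14]
8. n0.env = "pu"  ["pu"]
9. n0.lab = false  [S₁.lab == false]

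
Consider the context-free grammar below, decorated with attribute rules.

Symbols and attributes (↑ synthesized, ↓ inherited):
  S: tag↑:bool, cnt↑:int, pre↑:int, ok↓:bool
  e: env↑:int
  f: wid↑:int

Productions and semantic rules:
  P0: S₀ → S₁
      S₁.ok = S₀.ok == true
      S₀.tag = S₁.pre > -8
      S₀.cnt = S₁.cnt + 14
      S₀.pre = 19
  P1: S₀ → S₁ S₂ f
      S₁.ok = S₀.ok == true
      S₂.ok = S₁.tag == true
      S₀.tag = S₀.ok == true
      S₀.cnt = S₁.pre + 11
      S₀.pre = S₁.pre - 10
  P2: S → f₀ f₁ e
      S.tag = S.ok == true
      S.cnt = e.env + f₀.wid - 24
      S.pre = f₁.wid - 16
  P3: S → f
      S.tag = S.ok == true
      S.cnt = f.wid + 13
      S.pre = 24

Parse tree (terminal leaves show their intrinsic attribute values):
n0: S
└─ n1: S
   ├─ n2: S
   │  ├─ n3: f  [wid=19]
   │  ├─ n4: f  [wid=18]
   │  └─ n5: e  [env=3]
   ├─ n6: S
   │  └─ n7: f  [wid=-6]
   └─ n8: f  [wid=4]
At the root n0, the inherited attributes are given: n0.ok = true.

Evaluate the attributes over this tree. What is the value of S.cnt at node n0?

27

1. n0.ok = true  [given at root]
2. n1.ok = true  [S₀.ok == true]
3. n2.ok = true  [S₀.ok == true]
4. n3.wid = 19  [terminal]
5. n4.wid = 18  [terminal]
6. n5.env = 3  [terminal]
7. n2.tag = true  [S.ok == true]
8. n2.cnt = -2  [e.env + f₀.wid - 24]
9. n2.pre = 2  [f₁.wid - 16]
10. n6.ok = true  [S₁.tag == true]
11. n7.wid = -6  [terminal]
12. n6.tag = true  [S.ok == true]
13. n6.cnt = 7  [f.wid + 13]
14. n6.pre = 24  [24]
15. n8.wid = 4  [terminal]
16. n1.tag = true  [S₀.ok == true]
17. n1.cnt = 13  [S₁.pre + 11]
18. n1.pre = -8  [S₁.pre - 10]
19. n0.tag = false  [S₁.pre > -8]
20. n0.cnt = 27  [S₁.cnt + 14]
21. n0.pre = 19  [19]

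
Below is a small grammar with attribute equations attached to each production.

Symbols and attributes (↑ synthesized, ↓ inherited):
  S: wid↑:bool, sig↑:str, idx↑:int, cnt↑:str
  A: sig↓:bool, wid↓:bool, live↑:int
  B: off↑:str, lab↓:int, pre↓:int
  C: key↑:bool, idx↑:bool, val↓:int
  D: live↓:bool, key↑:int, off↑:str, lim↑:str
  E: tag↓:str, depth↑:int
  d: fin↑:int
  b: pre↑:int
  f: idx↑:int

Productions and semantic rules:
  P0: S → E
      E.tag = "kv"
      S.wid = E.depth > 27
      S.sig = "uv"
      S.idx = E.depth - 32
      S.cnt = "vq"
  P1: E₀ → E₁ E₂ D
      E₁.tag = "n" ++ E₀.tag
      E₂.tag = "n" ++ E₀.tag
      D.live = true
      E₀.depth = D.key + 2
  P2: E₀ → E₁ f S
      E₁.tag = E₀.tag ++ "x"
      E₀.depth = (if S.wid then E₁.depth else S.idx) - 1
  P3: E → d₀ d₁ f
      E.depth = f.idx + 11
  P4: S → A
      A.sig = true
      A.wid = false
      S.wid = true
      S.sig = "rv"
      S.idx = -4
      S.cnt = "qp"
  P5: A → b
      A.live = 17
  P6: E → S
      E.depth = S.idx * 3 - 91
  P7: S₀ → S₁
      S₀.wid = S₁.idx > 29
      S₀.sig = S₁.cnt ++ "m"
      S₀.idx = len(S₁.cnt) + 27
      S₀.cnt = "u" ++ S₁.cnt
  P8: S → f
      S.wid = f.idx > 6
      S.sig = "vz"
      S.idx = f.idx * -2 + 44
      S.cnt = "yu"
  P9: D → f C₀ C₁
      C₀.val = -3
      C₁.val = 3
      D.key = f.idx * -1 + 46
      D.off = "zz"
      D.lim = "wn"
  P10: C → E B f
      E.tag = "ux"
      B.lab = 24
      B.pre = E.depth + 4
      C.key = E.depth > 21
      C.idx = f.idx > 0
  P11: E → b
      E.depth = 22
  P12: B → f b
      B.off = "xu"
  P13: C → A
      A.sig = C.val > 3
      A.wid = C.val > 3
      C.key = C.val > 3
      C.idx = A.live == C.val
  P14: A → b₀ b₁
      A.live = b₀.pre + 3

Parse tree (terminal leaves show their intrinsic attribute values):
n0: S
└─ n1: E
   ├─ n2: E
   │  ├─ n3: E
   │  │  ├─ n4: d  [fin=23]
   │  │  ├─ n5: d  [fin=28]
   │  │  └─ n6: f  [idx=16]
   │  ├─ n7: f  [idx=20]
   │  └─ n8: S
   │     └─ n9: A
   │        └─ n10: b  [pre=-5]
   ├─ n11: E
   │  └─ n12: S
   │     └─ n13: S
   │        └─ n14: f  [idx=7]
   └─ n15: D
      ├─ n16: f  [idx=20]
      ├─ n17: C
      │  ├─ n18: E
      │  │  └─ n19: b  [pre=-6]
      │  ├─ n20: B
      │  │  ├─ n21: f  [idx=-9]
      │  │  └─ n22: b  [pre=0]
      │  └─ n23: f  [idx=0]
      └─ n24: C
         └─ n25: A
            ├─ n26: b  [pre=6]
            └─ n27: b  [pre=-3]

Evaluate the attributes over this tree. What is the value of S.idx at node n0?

1. n1.tag = "kv"  ["kv"]
2. n2.tag = "nkv"  ["n" ++ E₀.tag]
3. n3.tag = "nkvx"  [E₀.tag ++ "x"]
4. n4.fin = 23  [terminal]
5. n5.fin = 28  [terminal]
6. n6.idx = 16  [terminal]
7. n3.depth = 27  [f.idx + 11]
8. n7.idx = 20  [terminal]
9. n9.sig = true  [true]
10. n9.wid = false  [false]
11. n10.pre = -5  [terminal]
12. n9.live = 17  [17]
13. n8.wid = true  [true]
14. n8.sig = "rv"  ["rv"]
15. n8.idx = -4  [-4]
16. n8.cnt = "qp"  ["qp"]
17. n2.depth = 26  [(if S.wid then E₁.depth else S.idx) - 1]
18. n11.tag = "nkv"  ["n" ++ E₀.tag]
19. n14.idx = 7  [terminal]
20. n13.wid = true  [f.idx > 6]
21. n13.sig = "vz"  ["vz"]
22. n13.idx = 30  [f.idx * -2 + 44]
23. n13.cnt = "yu"  ["yu"]
24. n12.wid = true  [S₁.idx > 29]
25. n12.sig = "yum"  [S₁.cnt ++ "m"]
26. n12.idx = 29  [len(S₁.cnt) + 27]
27. n12.cnt = "uyu"  ["u" ++ S₁.cnt]
28. n11.depth = -4  [S.idx * 3 - 91]
29. n15.live = true  [true]
30. n16.idx = 20  [terminal]
31. n17.val = -3  [-3]
32. n18.tag = "ux"  ["ux"]
33. n19.pre = -6  [terminal]
34. n18.depth = 22  [22]
35. n20.lab = 24  [24]
36. n20.pre = 26  [E.depth + 4]
37. n21.idx = -9  [terminal]
38. n22.pre = 0  [terminal]
39. n20.off = "xu"  ["xu"]
40. n23.idx = 0  [terminal]
41. n17.key = true  [E.depth > 21]
42. n17.idx = false  [f.idx > 0]
43. n24.val = 3  [3]
44. n25.sig = false  [C.val > 3]
45. n25.wid = false  [C.val > 3]
46. n26.pre = 6  [terminal]
47. n27.pre = -3  [terminal]
48. n25.live = 9  [b₀.pre + 3]
49. n24.key = false  [C.val > 3]
50. n24.idx = false  [A.live == C.val]
51. n15.key = 26  [f.idx * -1 + 46]
52. n15.off = "zz"  ["zz"]
53. n15.lim = "wn"  ["wn"]
54. n1.depth = 28  [D.key + 2]
55. n0.wid = true  [E.depth > 27]
56. n0.sig = "uv"  ["uv"]
57. n0.idx = -4  [E.depth - 32]
58. n0.cnt = "vq"  ["vq"]

-4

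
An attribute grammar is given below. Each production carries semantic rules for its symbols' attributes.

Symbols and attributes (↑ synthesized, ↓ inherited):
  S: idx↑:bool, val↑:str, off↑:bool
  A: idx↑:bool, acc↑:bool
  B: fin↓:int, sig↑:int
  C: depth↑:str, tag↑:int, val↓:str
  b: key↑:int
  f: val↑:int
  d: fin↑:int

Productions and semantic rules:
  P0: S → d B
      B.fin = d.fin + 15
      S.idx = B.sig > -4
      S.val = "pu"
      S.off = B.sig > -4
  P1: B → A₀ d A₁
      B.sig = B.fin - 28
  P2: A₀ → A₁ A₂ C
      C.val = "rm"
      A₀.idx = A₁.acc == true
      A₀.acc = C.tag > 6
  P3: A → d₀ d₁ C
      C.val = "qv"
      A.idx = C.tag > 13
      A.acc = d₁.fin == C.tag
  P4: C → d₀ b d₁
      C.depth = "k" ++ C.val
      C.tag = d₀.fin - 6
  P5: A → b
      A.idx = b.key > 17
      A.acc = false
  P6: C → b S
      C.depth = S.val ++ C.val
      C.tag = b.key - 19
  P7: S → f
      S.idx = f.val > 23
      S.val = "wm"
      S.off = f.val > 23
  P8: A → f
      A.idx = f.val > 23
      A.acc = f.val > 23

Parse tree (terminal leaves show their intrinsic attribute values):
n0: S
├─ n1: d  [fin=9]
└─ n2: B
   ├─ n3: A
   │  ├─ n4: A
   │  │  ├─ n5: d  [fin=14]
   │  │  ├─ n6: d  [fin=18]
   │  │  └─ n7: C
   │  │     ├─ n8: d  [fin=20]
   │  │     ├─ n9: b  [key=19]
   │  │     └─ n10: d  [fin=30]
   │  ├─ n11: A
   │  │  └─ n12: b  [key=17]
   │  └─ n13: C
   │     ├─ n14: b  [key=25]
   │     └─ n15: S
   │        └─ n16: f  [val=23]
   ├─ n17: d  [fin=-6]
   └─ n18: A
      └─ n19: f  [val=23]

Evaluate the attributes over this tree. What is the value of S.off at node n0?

1. n1.fin = 9  [terminal]
2. n2.fin = 24  [d.fin + 15]
3. n5.fin = 14  [terminal]
4. n6.fin = 18  [terminal]
5. n7.val = "qv"  ["qv"]
6. n8.fin = 20  [terminal]
7. n9.key = 19  [terminal]
8. n10.fin = 30  [terminal]
9. n7.depth = "kqv"  ["k" ++ C.val]
10. n7.tag = 14  [d₀.fin - 6]
11. n4.idx = true  [C.tag > 13]
12. n4.acc = false  [d₁.fin == C.tag]
13. n12.key = 17  [terminal]
14. n11.idx = false  [b.key > 17]
15. n11.acc = false  [false]
16. n13.val = "rm"  ["rm"]
17. n14.key = 25  [terminal]
18. n16.val = 23  [terminal]
19. n15.idx = false  [f.val > 23]
20. n15.val = "wm"  ["wm"]
21. n15.off = false  [f.val > 23]
22. n13.depth = "wmrm"  [S.val ++ C.val]
23. n13.tag = 6  [b.key - 19]
24. n3.idx = false  [A₁.acc == true]
25. n3.acc = false  [C.tag > 6]
26. n17.fin = -6  [terminal]
27. n19.val = 23  [terminal]
28. n18.idx = false  [f.val > 23]
29. n18.acc = false  [f.val > 23]
30. n2.sig = -4  [B.fin - 28]
31. n0.idx = false  [B.sig > -4]
32. n0.val = "pu"  ["pu"]
33. n0.off = false  [B.sig > -4]

false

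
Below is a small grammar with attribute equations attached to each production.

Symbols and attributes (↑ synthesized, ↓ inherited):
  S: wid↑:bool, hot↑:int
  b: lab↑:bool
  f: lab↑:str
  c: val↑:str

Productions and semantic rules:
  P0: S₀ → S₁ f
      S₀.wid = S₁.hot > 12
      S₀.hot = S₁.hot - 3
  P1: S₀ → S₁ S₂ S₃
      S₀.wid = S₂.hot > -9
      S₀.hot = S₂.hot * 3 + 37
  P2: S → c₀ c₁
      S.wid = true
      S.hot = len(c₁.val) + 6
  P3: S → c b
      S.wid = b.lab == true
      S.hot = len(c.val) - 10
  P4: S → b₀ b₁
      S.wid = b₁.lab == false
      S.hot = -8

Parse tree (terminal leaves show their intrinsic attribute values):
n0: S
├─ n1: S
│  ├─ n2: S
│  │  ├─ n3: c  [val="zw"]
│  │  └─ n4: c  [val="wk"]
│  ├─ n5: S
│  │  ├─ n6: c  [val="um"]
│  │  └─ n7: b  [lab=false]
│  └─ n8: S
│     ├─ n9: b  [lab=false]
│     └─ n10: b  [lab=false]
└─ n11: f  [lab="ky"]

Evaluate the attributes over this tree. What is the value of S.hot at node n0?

1. n3.val = "zw"  [terminal]
2. n4.val = "wk"  [terminal]
3. n2.wid = true  [true]
4. n2.hot = 8  [len(c₁.val) + 6]
5. n6.val = "um"  [terminal]
6. n7.lab = false  [terminal]
7. n5.wid = false  [b.lab == true]
8. n5.hot = -8  [len(c.val) - 10]
9. n9.lab = false  [terminal]
10. n10.lab = false  [terminal]
11. n8.wid = true  [b₁.lab == false]
12. n8.hot = -8  [-8]
13. n1.wid = true  [S₂.hot > -9]
14. n1.hot = 13  [S₂.hot * 3 + 37]
15. n11.lab = "ky"  [terminal]
16. n0.wid = true  [S₁.hot > 12]
17. n0.hot = 10  [S₁.hot - 3]

10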